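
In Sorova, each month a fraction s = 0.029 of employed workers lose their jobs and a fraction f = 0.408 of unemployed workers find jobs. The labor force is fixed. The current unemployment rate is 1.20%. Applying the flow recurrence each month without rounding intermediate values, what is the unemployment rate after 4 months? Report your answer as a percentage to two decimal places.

With a fixed labor force, u_{t+1} = u_t + s·(1−u_t) − f·u_t = u_t·(1−s−f) + s.
Here 1−s−f = 0.563 and s = 0.029.
u_1 = 0.012000 × 0.563 + 0.029 = 0.035756.
u_2 = 0.035756 × 0.563 + 0.029 = 0.049131.
u_3 = 0.049131 × 0.563 + 0.029 = 0.056661.
u_4 = 0.056661 × 0.563 + 0.029 = 0.060900.

Unemployment rate after four months ≈ 6.09%.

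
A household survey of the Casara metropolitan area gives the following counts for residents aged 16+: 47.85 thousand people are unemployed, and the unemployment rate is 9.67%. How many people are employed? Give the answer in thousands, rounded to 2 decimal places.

About 446.98 thousand are employed.

Labor force = U / u = 47.85 / 0.0967 ≈ 494.83 thousand.
Employed = labor force − unemployed = 494.83 − 47.85 = 446.98 thousand.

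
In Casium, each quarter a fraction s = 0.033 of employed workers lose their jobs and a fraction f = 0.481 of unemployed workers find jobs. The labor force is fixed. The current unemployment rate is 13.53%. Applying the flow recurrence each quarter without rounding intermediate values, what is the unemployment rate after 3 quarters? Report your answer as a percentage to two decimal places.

With a fixed labor force, u_{t+1} = u_t + s·(1−u_t) − f·u_t = u_t·(1−s−f) + s.
Here 1−s−f = 0.486 and s = 0.033.
u_1 = 0.135300 × 0.486 + 0.033 = 0.098756.
u_2 = 0.098756 × 0.486 + 0.033 = 0.080995.
u_3 = 0.080995 × 0.486 + 0.033 = 0.072364.

Unemployment rate after three quarters ≈ 7.24%.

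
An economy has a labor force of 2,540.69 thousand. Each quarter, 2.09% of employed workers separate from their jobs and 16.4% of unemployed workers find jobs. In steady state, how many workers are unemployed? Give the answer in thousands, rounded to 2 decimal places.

Steady-state unemployment rate u* = s/(s+f) = 2.09/(2.09+16.4) = 0.113034.
Unemployed = u* × labor force = 0.113034 × 2,540.69 ≈ 287.18 thousand.

About 287.18 thousand are unemployed in steady state.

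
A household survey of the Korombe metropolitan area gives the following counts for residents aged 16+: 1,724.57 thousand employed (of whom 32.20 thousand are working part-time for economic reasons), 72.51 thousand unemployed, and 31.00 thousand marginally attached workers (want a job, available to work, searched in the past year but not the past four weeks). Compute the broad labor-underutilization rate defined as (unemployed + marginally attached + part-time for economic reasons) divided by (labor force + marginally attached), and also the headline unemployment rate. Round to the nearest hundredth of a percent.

Broad underutilization rate ≈ 7.42%; headline unemployment rate ≈ 4.03%.

Labor force = 1,724.57 + 72.51 = 1,797.08 thousand.
Numerator = 72.51 + 31.00 + 32.20 = 135.71 thousand.
Denominator = 1,797.08 + 31.00 = 1,828.08 thousand.
Broad rate = 135.71 / 1,828.08 = 7.42%.
Headline unemployment rate = 72.51 / 1,797.08 = 4.03%.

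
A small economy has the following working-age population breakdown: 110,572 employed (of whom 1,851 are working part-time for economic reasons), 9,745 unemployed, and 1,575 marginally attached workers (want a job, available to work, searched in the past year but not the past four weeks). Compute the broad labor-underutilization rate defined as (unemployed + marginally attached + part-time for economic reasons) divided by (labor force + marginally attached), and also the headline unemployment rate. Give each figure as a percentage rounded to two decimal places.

Broad underutilization rate ≈ 10.81%; headline unemployment rate ≈ 8.10%.

Labor force = 110,572 + 9,745 = 120,317.
Numerator = 9,745 + 1,575 + 1,851 = 13,171.
Denominator = 120,317 + 1,575 = 121,892.
Broad rate = 13,171 / 121,892 = 10.81%.
Headline unemployment rate = 9,745 / 120,317 = 8.10%.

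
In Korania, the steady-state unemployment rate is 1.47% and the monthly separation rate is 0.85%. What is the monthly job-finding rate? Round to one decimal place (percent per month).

From u* = s/(s+f): f = s·(1−u)/u.
f = 0.85 × (1 − 0.0147) / 0.0147 = 0.8375 / 0.0147 ≈ 57.0% per month.

Job-finding rate ≈ 57.0% per month.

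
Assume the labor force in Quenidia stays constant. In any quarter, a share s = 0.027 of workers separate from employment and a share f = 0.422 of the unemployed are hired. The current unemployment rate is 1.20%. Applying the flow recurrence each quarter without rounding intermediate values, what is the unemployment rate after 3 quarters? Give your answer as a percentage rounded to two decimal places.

Unemployment rate after three quarters ≈ 5.21%.

With a fixed labor force, u_{t+1} = u_t + s·(1−u_t) − f·u_t = u_t·(1−s−f) + s.
Here 1−s−f = 0.551 and s = 0.027.
u_1 = 0.012000 × 0.551 + 0.027 = 0.033612.
u_2 = 0.033612 × 0.551 + 0.027 = 0.045520.
u_3 = 0.045520 × 0.551 + 0.027 = 0.052082.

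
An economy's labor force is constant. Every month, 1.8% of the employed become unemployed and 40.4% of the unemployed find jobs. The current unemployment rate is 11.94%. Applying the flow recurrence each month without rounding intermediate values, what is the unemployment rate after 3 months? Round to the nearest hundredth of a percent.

With a fixed labor force, u_{t+1} = u_t + s·(1−u_t) − f·u_t = u_t·(1−s−f) + s.
Here 1−s−f = 0.578 and s = 0.018.
u_1 = 0.119400 × 0.578 + 0.018 = 0.087013.
u_2 = 0.087013 × 0.578 + 0.018 = 0.068294.
u_3 = 0.068294 × 0.578 + 0.018 = 0.057474.

Unemployment rate after three months ≈ 5.75%.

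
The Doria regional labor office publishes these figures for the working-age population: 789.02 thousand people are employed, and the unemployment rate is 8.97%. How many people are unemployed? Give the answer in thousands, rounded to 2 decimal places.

About 77.75 thousand are unemployed.

Let U be the number unemployed. The labor force is E + U, and U/(E+U) = 0.0897.
So U = 0.0897 × 789.02 / (1 − 0.0897) = 70.7751 / 0.9103 ≈ 77.75 thousand.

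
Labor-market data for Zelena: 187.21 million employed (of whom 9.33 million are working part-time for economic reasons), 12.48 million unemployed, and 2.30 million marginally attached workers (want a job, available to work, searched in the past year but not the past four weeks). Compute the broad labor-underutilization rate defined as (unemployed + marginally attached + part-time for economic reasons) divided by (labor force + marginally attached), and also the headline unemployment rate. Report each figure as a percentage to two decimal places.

Labor force = 187.21 + 12.48 = 199.69 million.
Numerator = 12.48 + 2.30 + 9.33 = 24.11 million.
Denominator = 199.69 + 2.30 = 201.99 million.
Broad rate = 24.11 / 201.99 = 11.94%.
Headline unemployment rate = 12.48 / 199.69 = 6.25%.

Broad underutilization rate ≈ 11.94%; headline unemployment rate ≈ 6.25%.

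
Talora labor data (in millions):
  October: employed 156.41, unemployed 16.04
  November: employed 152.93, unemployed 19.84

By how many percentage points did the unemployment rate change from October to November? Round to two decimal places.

The unemployment rate changed by +2.18 percentage points.

October: labor force = 156.41 + 16.04 = 172.45; u = 16.04/172.45 = 9.30%.
November: labor force = 152.93 + 19.84 = 172.77; u = 19.84/172.77 = 11.48%.
Change = 11.48% − 9.30% = +2.18 pp.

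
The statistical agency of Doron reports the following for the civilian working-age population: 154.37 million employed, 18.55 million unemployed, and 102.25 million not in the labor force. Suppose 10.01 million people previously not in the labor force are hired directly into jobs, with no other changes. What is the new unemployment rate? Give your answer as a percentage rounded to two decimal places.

Initially, labor force = 154.37 + 18.55 = 172.92 million, so u = 18.55/172.92 = 10.73%.
After the change, employed and labor force both rise by 10.01; unemployed unchanged → E = 164.38, U = 18.55, labor force = 182.93 million.
New unemployment rate = 18.55 / 182.93 = 10.14%.

New unemployment rate ≈ 10.14%.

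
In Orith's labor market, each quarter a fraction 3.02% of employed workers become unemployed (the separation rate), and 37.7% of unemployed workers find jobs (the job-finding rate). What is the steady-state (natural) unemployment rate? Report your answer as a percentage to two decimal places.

At steady state the flows balance: s·E = f·U, so U/(E+U) = s/(s+f).
u* = 3.02 / (3.02 + 37.7) = 3.02 / 40.72 = 7.42%.

Steady-state unemployment rate ≈ 7.42%.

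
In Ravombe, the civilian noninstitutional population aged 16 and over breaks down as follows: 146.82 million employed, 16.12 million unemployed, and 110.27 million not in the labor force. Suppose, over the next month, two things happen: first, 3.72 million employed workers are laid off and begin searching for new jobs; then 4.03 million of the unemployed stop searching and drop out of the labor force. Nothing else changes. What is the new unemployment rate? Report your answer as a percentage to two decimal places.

New unemployment rate ≈ 9.95%.

Initially, labor force = 146.82 + 16.12 = 162.94 million, so u = 16.12/162.94 = 9.89%.
After the first change, employed falls and unemployed rises by 3.72; labor force unchanged → E = 143.10, U = 19.84, labor force = 162.94 million.
After the second change, unemployed and labor force both fall by 4.03 → E = 143.10, U = 15.81, labor force = 158.91 million.
New unemployment rate = 15.81 / 158.91 = 9.95%.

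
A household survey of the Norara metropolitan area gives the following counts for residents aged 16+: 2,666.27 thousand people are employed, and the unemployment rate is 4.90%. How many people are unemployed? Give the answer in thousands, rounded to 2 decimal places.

Let U be the number unemployed. The labor force is E + U, and U/(E+U) = 0.0490.
So U = 0.0490 × 2,666.27 / (1 − 0.0490) = 130.6472 / 0.9510 ≈ 137.38 thousand.

About 137.38 thousand are unemployed.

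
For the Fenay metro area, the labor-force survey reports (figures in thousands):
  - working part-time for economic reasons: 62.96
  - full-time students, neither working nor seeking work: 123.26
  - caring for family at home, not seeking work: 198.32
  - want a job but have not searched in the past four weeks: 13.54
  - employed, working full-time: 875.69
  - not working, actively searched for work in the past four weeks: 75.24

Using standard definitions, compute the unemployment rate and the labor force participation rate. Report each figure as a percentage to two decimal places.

Employed = 62.96 + 875.69 = 938.65 thousand (anyone who worked, including part-time for economic reasons, counts as employed).
Unemployed = 75.24 thousand.
Labor force = 938.65 + 75.24 = 1,013.89 thousand.
Not in labor force = 123.26 + 198.32 + 13.54 = 335.12 thousand (those not working and not actively searching are outside the labor force — including those who want a job but have given up searching).
Civilian working-age population = 1,013.89 + 335.12 = 1,349.01 thousand.
Unemployment rate = 75.24 / 1,013.89 = 7.42%.
Labor force participation rate = 1,013.89 / 1,349.01 = 75.16%.

Unemployment rate ≈ 7.42%; labor force participation rate ≈ 75.16%.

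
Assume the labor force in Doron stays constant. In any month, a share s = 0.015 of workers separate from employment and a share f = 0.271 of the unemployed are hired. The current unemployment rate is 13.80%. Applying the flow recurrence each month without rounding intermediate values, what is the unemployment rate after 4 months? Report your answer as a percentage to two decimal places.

With a fixed labor force, u_{t+1} = u_t + s·(1−u_t) − f·u_t = u_t·(1−s−f) + s.
Here 1−s−f = 0.714 and s = 0.015.
u_1 = 0.138000 × 0.714 + 0.015 = 0.113532.
u_2 = 0.113532 × 0.714 + 0.015 = 0.096062.
u_3 = 0.096062 × 0.714 + 0.015 = 0.083588.
u_4 = 0.083588 × 0.714 + 0.015 = 0.074682.

Unemployment rate after four months ≈ 7.47%.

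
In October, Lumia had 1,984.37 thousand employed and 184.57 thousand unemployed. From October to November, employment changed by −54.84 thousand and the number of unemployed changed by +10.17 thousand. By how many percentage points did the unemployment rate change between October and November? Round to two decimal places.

The unemployment rate changed by +0.66 percentage points.

October: labor force = 1,984.37 + 184.57 = 2,168.94; u = 184.57/2,168.94 = 8.51%.
November: labor force = 1,929.53 + 194.74 = 2,124.27; u = 194.74/2,124.27 = 9.17%.
Change = 9.17% − 8.51% = +0.66 pp.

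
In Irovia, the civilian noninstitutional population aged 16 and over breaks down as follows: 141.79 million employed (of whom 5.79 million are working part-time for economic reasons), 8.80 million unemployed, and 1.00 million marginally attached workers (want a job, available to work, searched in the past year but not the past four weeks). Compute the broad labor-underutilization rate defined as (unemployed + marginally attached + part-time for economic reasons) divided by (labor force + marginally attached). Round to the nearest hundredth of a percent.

Labor force = 141.79 + 8.80 = 150.59 million.
Numerator = 8.80 + 1.00 + 5.79 = 15.59 million.
Denominator = 150.59 + 1.00 = 151.59 million.
Broad rate = 15.59 / 151.59 = 10.28%.

Broad underutilization rate ≈ 10.28%.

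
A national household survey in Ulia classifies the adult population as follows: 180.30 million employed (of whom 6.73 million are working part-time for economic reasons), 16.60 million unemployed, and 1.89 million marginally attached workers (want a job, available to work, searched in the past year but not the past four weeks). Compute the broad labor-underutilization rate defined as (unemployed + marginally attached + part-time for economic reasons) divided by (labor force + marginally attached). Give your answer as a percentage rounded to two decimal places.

Broad underutilization rate ≈ 12.69%.

Labor force = 180.30 + 16.60 = 196.90 million.
Numerator = 16.60 + 1.89 + 6.73 = 25.22 million.
Denominator = 196.90 + 1.89 = 198.79 million.
Broad rate = 25.22 / 198.79 = 12.69%.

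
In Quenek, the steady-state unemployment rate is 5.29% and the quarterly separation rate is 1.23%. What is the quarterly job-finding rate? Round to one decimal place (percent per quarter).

Job-finding rate ≈ 22.0% per quarter.

From u* = s/(s+f): f = s·(1−u)/u.
f = 1.23 × (1 − 0.0529) / 0.0529 = 1.1649 / 0.0529 ≈ 22.0% per quarter.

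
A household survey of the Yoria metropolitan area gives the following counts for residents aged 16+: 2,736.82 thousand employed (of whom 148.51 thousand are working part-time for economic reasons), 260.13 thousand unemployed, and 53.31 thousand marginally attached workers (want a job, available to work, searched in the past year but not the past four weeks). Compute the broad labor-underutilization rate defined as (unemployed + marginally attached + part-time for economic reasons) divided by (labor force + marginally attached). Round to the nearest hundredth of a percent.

Broad underutilization rate ≈ 15.14%.

Labor force = 2,736.82 + 260.13 = 2,996.95 thousand.
Numerator = 260.13 + 53.31 + 148.51 = 461.95 thousand.
Denominator = 2,996.95 + 53.31 = 3,050.26 thousand.
Broad rate = 461.95 / 3,050.26 = 15.14%.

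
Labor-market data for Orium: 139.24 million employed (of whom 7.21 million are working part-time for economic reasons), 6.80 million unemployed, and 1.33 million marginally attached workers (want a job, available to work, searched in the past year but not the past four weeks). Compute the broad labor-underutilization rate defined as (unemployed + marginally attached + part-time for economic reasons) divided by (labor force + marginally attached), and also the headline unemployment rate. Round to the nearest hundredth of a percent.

Labor force = 139.24 + 6.80 = 146.04 million.
Numerator = 6.80 + 1.33 + 7.21 = 15.34 million.
Denominator = 146.04 + 1.33 = 147.37 million.
Broad rate = 15.34 / 147.37 = 10.41%.
Headline unemployment rate = 6.80 / 146.04 = 4.66%.

Broad underutilization rate ≈ 10.41%; headline unemployment rate ≈ 4.66%.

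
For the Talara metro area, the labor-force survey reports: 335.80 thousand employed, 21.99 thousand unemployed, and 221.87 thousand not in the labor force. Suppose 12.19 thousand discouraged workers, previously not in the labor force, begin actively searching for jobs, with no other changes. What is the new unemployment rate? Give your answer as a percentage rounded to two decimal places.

New unemployment rate ≈ 9.24%.

Initially, labor force = 335.80 + 21.99 = 357.79 thousand, so u = 21.99/357.79 = 6.15%.
After the change, unemployed and labor force both rise by 12.19 → E = 335.80, U = 34.18, labor force = 369.98 thousand.
New unemployment rate = 34.18 / 369.98 = 9.24%.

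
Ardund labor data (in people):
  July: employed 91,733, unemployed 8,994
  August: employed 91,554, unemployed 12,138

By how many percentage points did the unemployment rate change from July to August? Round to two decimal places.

July: labor force = 91,733 + 8,994 = 100,727; u = 8,994/100,727 = 8.93%.
August: labor force = 91,554 + 12,138 = 103,692; u = 12,138/103,692 = 11.71%.
Change = 11.71% − 8.93% = +2.78 pp.

The unemployment rate changed by +2.78 percentage points.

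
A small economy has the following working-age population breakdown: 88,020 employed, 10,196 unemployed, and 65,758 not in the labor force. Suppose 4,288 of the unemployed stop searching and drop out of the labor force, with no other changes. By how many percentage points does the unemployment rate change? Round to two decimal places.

Initially, labor force = 88,020 + 10,196 = 98,216, so u = 10,196/98,216 = 10.38%.
After the change, unemployed and labor force both fall by 4,288 → E = 88,020, U = 5,908, labor force = 93,928.
New unemployment rate = 5,908 / 93,928 = 6.29%.
Change = 6.29% − 10.38% = −4.09 percentage points.

The unemployment rate changes by −4.09 percentage points.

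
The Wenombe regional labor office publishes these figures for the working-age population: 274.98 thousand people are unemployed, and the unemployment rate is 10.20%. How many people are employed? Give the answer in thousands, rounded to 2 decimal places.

Labor force = U / u = 274.98 / 0.1020 ≈ 2,695.88 thousand.
Employed = labor force − unemployed = 2,695.88 − 274.98 = 2,420.90 thousand.

About 2,420.90 thousand are employed.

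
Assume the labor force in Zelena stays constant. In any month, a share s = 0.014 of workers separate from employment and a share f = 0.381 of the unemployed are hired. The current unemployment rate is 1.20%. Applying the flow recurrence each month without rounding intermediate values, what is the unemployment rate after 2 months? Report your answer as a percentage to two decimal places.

With a fixed labor force, u_{t+1} = u_t + s·(1−u_t) − f·u_t = u_t·(1−s−f) + s.
Here 1−s−f = 0.605 and s = 0.014.
u_1 = 0.012000 × 0.605 + 0.014 = 0.021260.
u_2 = 0.021260 × 0.605 + 0.014 = 0.026862.

Unemployment rate after two months ≈ 2.69%.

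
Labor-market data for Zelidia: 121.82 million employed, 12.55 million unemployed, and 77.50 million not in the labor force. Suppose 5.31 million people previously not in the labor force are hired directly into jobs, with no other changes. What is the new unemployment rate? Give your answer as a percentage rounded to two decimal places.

Initially, labor force = 121.82 + 12.55 = 134.37 million, so u = 12.55/134.37 = 9.34%.
After the change, employed and labor force both rise by 5.31; unemployed unchanged → E = 127.13, U = 12.55, labor force = 139.68 million.
New unemployment rate = 12.55 / 139.68 = 8.98%.

New unemployment rate ≈ 8.98%.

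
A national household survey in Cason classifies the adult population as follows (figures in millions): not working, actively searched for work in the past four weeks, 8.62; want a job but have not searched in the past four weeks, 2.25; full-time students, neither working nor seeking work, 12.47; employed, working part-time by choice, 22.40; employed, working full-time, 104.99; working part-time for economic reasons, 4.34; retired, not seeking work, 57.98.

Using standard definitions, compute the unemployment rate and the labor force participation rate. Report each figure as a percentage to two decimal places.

Employed = 22.40 + 104.99 + 4.34 = 131.73 million (anyone who worked, including part-time for economic reasons, counts as employed).
Unemployed = 8.62 million.
Labor force = 131.73 + 8.62 = 140.35 million.
Not in labor force = 2.25 + 12.47 + 57.98 = 72.70 million (those not working and not actively searching are outside the labor force — including those who want a job but have given up searching).
Civilian working-age population = 140.35 + 72.70 = 213.05 million.
Unemployment rate = 8.62 / 140.35 = 6.14%.
Labor force participation rate = 140.35 / 213.05 = 65.88%.

Unemployment rate ≈ 6.14%; labor force participation rate ≈ 65.88%.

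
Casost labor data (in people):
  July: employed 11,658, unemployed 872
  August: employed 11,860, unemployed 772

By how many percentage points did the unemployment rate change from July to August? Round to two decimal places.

The unemployment rate changed by −0.85 percentage points.

July: labor force = 11,658 + 872 = 12,530; u = 872/12,530 = 6.96%.
August: labor force = 11,860 + 772 = 12,632; u = 772/12,632 = 6.11%.
Change = 6.11% − 6.96% = −0.85 pp.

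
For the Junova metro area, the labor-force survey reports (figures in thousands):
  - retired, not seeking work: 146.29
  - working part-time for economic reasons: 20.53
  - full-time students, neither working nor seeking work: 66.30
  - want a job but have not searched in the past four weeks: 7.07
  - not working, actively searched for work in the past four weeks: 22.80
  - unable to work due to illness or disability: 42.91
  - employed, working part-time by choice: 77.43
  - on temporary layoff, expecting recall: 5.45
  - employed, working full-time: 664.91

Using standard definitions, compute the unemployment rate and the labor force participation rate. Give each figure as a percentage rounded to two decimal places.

Unemployment rate ≈ 3.57%; labor force participation rate ≈ 75.08%.

Employed = 20.53 + 77.43 + 664.91 = 762.87 thousand (anyone who worked, including part-time for economic reasons, counts as employed).
Unemployed = 22.80 + 5.45 = 28.25 thousand (jobless and actively searching, or on temporary layoff).
Labor force = 762.87 + 28.25 = 791.12 thousand.
Not in labor force = 146.29 + 66.30 + 7.07 + 42.91 = 262.57 thousand (those not working and not actively searching are outside the labor force — including those who want a job but have given up searching).
Civilian working-age population = 791.12 + 262.57 = 1,053.69 thousand.
Unemployment rate = 28.25 / 791.12 = 3.57%.
Labor force participation rate = 791.12 / 1,053.69 = 75.08%.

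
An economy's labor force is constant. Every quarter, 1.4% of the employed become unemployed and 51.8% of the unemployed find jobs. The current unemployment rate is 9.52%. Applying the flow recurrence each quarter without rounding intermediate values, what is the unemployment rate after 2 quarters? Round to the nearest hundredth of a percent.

Unemployment rate after two quarters ≈ 4.14%.

With a fixed labor force, u_{t+1} = u_t + s·(1−u_t) − f·u_t = u_t·(1−s−f) + s.
Here 1−s−f = 0.468 and s = 0.014.
u_1 = 0.095200 × 0.468 + 0.014 = 0.058554.
u_2 = 0.058554 × 0.468 + 0.014 = 0.041403.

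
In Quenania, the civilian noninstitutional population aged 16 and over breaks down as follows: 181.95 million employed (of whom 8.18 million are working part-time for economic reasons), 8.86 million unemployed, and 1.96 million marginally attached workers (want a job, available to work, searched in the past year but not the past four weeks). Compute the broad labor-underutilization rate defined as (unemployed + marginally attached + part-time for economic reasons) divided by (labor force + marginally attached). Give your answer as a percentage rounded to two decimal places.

Broad underutilization rate ≈ 9.86%.

Labor force = 181.95 + 8.86 = 190.81 million.
Numerator = 8.86 + 1.96 + 8.18 = 19.00 million.
Denominator = 190.81 + 1.96 = 192.77 million.
Broad rate = 19.00 / 192.77 = 9.86%.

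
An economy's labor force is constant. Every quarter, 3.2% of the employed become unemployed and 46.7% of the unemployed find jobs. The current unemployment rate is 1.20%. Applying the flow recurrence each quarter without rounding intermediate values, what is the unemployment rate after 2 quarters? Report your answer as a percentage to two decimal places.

Unemployment rate after two quarters ≈ 5.10%.

With a fixed labor force, u_{t+1} = u_t + s·(1−u_t) − f·u_t = u_t·(1−s−f) + s.
Here 1−s−f = 0.501 and s = 0.032.
u_1 = 0.012000 × 0.501 + 0.032 = 0.038012.
u_2 = 0.038012 × 0.501 + 0.032 = 0.051044.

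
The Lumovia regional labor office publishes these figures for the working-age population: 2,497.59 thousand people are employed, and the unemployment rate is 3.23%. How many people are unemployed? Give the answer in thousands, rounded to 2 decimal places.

Let U be the number unemployed. The labor force is E + U, and U/(E+U) = 0.0323.
So U = 0.0323 × 2,497.59 / (1 − 0.0323) = 80.6722 / 0.9677 ≈ 83.36 thousand.

About 83.36 thousand are unemployed.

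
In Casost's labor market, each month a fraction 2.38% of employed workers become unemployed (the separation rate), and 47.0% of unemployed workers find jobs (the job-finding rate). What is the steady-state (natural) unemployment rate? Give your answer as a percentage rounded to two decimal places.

At steady state the flows balance: s·E = f·U, so U/(E+U) = s/(s+f).
u* = 2.38 / (2.38 + 47.0) = 2.38 / 49.38 = 4.82%.

Steady-state unemployment rate ≈ 4.82%.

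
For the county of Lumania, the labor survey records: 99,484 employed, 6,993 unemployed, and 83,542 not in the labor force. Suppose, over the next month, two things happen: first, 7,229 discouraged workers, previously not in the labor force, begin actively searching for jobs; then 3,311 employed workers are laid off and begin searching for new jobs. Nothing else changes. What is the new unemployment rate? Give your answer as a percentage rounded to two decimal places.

New unemployment rate ≈ 15.42%.

Initially, labor force = 99,484 + 6,993 = 106,477, so u = 6,993/106,477 = 6.57%.
After the first change, unemployed and labor force both rise by 7,229 → E = 99,484, U = 14,222, labor force = 113,706.
After the second change, employed falls and unemployed rises by 3,311; labor force unchanged → E = 96,173, U = 17,533, labor force = 113,706.
New unemployment rate = 17,533 / 113,706 = 15.42%.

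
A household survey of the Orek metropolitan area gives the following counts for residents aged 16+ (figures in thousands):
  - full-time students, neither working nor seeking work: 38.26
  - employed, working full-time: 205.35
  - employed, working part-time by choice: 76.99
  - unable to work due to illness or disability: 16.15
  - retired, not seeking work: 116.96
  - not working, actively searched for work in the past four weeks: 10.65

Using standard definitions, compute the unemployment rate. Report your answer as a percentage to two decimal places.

Employed = 205.35 + 76.99 = 282.34 thousand.
Unemployed = 10.65 thousand.
Labor force = 282.34 + 10.65 = 292.99 thousand.
Unemployment rate = 10.65 / 292.99 = 3.63%.

Unemployment rate ≈ 3.63%.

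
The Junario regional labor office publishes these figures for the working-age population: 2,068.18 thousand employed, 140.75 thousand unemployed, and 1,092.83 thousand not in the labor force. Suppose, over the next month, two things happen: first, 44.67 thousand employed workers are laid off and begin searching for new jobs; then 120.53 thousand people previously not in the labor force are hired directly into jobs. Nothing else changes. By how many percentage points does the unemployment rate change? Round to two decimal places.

Initially, labor force = 2,068.18 + 140.75 = 2,208.93 thousand, so u = 140.75/2,208.93 = 6.37%.
After the first change, employed falls and unemployed rises by 44.67; labor force unchanged → E = 2,023.51, U = 185.42, labor force = 2,208.93 thousand.
After the second change, employed and labor force both rise by 120.53; unemployed unchanged → E = 2,144.04, U = 185.42, labor force = 2,329.46 thousand.
New unemployment rate = 185.42 / 2,329.46 = 7.96%.
Change = 7.96% − 6.37% = +1.59 percentage points.

The unemployment rate changes by +1.59 percentage points.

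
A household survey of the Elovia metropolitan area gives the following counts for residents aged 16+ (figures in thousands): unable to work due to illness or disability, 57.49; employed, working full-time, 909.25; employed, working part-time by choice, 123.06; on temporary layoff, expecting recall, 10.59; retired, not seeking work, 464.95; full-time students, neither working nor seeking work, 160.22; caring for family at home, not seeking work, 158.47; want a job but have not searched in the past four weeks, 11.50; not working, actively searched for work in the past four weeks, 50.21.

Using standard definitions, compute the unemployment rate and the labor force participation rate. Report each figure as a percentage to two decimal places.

Employed = 909.25 + 123.06 = 1,032.31 thousand.
Unemployed = 10.59 + 50.21 = 60.80 thousand (jobless and actively searching, or on temporary layoff).
Labor force = 1,032.31 + 60.80 = 1,093.11 thousand.
Not in labor force = 57.49 + 464.95 + 160.22 + 158.47 + 11.50 = 852.63 thousand (those not working and not actively searching are outside the labor force — including those who want a job but have given up searching).
Civilian working-age population = 1,093.11 + 852.63 = 1,945.74 thousand.
Unemployment rate = 60.80 / 1,093.11 = 5.56%.
Labor force participation rate = 1,093.11 / 1,945.74 = 56.18%.

Unemployment rate ≈ 5.56%; labor force participation rate ≈ 56.18%.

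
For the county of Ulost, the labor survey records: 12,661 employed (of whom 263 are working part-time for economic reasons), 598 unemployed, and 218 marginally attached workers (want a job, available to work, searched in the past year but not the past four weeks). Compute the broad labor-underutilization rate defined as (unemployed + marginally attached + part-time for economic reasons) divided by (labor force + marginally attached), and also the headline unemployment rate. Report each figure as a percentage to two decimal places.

Labor force = 12,661 + 598 = 13,259.
Numerator = 598 + 218 + 263 = 1,079.
Denominator = 13,259 + 218 = 13,477.
Broad rate = 1,079 / 13,477 = 8.01%.
Headline unemployment rate = 598 / 13,259 = 4.51%.

Broad underutilization rate ≈ 8.01%; headline unemployment rate ≈ 4.51%.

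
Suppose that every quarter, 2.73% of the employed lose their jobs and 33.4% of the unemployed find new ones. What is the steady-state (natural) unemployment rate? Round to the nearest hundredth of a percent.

Steady-state unemployment rate ≈ 7.56%.

At steady state the flows balance: s·E = f·U, so U/(E+U) = s/(s+f).
u* = 2.73 / (2.73 + 33.4) = 2.73 / 36.13 = 7.56%.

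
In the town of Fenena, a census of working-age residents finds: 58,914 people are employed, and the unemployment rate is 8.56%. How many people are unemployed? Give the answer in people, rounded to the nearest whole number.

About 5,515 are unemployed.

Let U be the number unemployed. The labor force is E + U, and U/(E+U) = 0.0856.
So U = 0.0856 × 58,914 / (1 − 0.0856) = 5043.04 / 0.9144 ≈ 5,515.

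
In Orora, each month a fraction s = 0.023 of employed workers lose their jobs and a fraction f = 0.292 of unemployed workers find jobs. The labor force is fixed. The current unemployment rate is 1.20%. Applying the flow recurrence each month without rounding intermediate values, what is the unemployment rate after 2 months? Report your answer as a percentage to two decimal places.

With a fixed labor force, u_{t+1} = u_t + s·(1−u_t) − f·u_t = u_t·(1−s−f) + s.
Here 1−s−f = 0.685 and s = 0.023.
u_1 = 0.012000 × 0.685 + 0.023 = 0.031220.
u_2 = 0.031220 × 0.685 + 0.023 = 0.044386.

Unemployment rate after two months ≈ 4.44%.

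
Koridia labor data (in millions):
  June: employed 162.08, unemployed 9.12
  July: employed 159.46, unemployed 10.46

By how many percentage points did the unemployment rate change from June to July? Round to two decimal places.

The unemployment rate changed by +0.83 percentage points.

June: labor force = 162.08 + 9.12 = 171.20; u = 9.12/171.20 = 5.33%.
July: labor force = 159.46 + 10.46 = 169.92; u = 10.46/169.92 = 6.16%.
Change = 6.16% − 5.33% = +0.83 pp.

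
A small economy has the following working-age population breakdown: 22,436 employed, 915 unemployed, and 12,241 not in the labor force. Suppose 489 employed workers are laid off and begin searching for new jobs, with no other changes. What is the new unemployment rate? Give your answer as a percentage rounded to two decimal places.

Initially, labor force = 22,436 + 915 = 23,351, so u = 915/23,351 = 3.92%.
After the change, employed falls and unemployed rises by 489; labor force unchanged → E = 21,947, U = 1,404, labor force = 23,351.
New unemployment rate = 1,404 / 23,351 = 6.01%.

New unemployment rate ≈ 6.01%.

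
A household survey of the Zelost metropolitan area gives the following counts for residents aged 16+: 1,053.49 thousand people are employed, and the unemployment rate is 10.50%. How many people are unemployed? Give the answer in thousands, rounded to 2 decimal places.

Let U be the number unemployed. The labor force is E + U, and U/(E+U) = 0.1050.
So U = 0.1050 × 1,053.49 / (1 − 0.1050) = 110.6165 / 0.8950 ≈ 123.59 thousand.

About 123.59 thousand are unemployed.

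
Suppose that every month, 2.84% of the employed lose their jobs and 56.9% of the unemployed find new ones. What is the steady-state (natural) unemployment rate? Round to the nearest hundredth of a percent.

Steady-state unemployment rate ≈ 4.75%.

At steady state the flows balance: s·E = f·U, so U/(E+U) = s/(s+f).
u* = 2.84 / (2.84 + 56.9) = 2.84 / 59.74 = 4.75%.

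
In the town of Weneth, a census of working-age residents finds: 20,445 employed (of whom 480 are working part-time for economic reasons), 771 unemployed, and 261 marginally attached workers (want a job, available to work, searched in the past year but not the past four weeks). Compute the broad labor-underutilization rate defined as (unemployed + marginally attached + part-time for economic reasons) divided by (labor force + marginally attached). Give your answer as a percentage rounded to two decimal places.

Labor force = 20,445 + 771 = 21,216.
Numerator = 771 + 261 + 480 = 1,512.
Denominator = 21,216 + 261 = 21,477.
Broad rate = 1,512 / 21,477 = 7.04%.

Broad underutilization rate ≈ 7.04%.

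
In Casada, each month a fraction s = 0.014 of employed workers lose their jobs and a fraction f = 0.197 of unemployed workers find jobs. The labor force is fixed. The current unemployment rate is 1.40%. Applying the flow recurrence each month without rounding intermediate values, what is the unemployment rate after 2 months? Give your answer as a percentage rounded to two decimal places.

Unemployment rate after two months ≈ 3.38%.

With a fixed labor force, u_{t+1} = u_t + s·(1−u_t) − f·u_t = u_t·(1−s−f) + s.
Here 1−s−f = 0.789 and s = 0.014.
u_1 = 0.014000 × 0.789 + 0.014 = 0.025046.
u_2 = 0.025046 × 0.789 + 0.014 = 0.033761.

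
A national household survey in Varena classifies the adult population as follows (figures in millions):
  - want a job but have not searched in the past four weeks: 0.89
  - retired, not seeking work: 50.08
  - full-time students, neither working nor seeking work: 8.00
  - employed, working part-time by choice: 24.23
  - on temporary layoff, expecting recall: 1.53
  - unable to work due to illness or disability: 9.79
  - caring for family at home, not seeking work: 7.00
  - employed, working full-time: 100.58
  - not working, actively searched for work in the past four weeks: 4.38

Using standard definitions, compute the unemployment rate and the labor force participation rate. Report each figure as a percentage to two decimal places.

Unemployment rate ≈ 4.52%; labor force participation rate ≈ 63.31%.

Employed = 24.23 + 100.58 = 124.81 million.
Unemployed = 1.53 + 4.38 = 5.91 million (jobless and actively searching, or on temporary layoff).
Labor force = 124.81 + 5.91 = 130.72 million.
Not in labor force = 0.89 + 50.08 + 8.00 + 9.79 + 7.00 = 75.76 million (those not working and not actively searching are outside the labor force — including those who want a job but have given up searching).
Civilian working-age population = 130.72 + 75.76 = 206.48 million.
Unemployment rate = 5.91 / 130.72 = 4.52%.
Labor force participation rate = 130.72 / 206.48 = 63.31%.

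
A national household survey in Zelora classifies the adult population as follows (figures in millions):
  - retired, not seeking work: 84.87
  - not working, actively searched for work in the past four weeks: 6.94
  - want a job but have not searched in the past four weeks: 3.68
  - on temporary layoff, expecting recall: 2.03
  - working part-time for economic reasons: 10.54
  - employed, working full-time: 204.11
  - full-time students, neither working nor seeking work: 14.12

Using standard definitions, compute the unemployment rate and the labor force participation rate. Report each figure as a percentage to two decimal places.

Employed = 10.54 + 204.11 = 214.65 million (anyone who worked, including part-time for economic reasons, counts as employed).
Unemployed = 6.94 + 2.03 = 8.97 million (jobless and actively searching, or on temporary layoff).
Labor force = 214.65 + 8.97 = 223.62 million.
Not in labor force = 84.87 + 3.68 + 14.12 = 102.67 million (those not working and not actively searching are outside the labor force — including those who want a job but have given up searching).
Civilian working-age population = 223.62 + 102.67 = 326.29 million.
Unemployment rate = 8.97 / 223.62 = 4.01%.
Labor force participation rate = 223.62 / 326.29 = 68.53%.

Unemployment rate ≈ 4.01%; labor force participation rate ≈ 68.53%.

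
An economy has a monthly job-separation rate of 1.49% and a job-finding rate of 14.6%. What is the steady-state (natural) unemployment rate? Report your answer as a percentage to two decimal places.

Steady-state unemployment rate ≈ 9.26%.

At steady state the flows balance: s·E = f·U, so U/(E+U) = s/(s+f).
u* = 1.49 / (1.49 + 14.6) = 1.49 / 16.09 = 9.26%.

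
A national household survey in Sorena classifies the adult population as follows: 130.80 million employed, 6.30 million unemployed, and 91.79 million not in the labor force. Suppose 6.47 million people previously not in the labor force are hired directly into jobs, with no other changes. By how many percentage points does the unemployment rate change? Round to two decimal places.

The unemployment rate changes by −0.21 percentage points.

Initially, labor force = 130.80 + 6.30 = 137.10 million, so u = 6.30/137.10 = 4.60%.
After the change, employed and labor force both rise by 6.47; unemployed unchanged → E = 137.27, U = 6.30, labor force = 143.57 million.
New unemployment rate = 6.30 / 143.57 = 4.39%.
Change = 4.39% − 4.60% = −0.21 percentage points.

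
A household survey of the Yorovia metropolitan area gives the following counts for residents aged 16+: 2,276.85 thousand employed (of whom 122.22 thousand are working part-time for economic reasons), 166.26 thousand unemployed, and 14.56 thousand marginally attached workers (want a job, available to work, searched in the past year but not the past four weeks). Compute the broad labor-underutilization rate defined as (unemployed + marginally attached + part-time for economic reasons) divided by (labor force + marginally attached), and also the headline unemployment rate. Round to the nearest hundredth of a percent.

Broad underutilization rate ≈ 12.33%; headline unemployment rate ≈ 6.81%.

Labor force = 2,276.85 + 166.26 = 2,443.11 thousand.
Numerator = 166.26 + 14.56 + 122.22 = 303.04 thousand.
Denominator = 2,443.11 + 14.56 = 2,457.67 thousand.
Broad rate = 303.04 / 2,457.67 = 12.33%.
Headline unemployment rate = 166.26 / 2,443.11 = 6.81%.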